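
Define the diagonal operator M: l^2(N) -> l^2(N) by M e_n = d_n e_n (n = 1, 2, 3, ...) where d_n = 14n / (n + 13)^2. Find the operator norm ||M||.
||M|| = 7/26 (attained at n = 13)

For M diagonal, ||M|| = sup_n |d_n|. Treat f(x) = 14x / (x + 13)^2 for real x > 0. By the quotient rule, f'(x) = 14(13 - x)/(x + 13)^3, which is positive for x < 13 and negative for x > 13. So f has a unique maximum at x = 13, and since 13 is a positive integer, the supremum over n ≥ 1 is attained at n = 13: d_13 = 14·13/(13 + 13)^2 = 14·13/676 = 7/26. Hence ||M|| = 7/26.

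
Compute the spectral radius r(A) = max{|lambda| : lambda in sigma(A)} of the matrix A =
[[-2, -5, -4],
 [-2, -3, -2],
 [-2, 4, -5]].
r(A) ≈ 5.8399

The eigenvalues of A are the roots of its characteristic polynomial. With M = A (coefficients from the trace, the sum of principal 2x2 minors, and det A):
  p(λ) = det(λ I - M) = λ^3 + 10λ^2 + 21λ - 40.
No integer candidate from the rational root theorem (±divisors of 40) is a root, so the roots are irrational. The cubic discriminant is Δ = -27344 < 0, so there is one real root and a complex-conjugate pair. p(1) = -8 and p(2) = 50 have opposite signs, so a root lies in (1, 2); Newton's method refines it to λ ≈ 1.1729. Dividing out (λ - (1.1729)) leaves approximately λ^2 + 11.1729λ + 34.1043. For λ^2 + 11.1729λ + 34.1043 the discriminant is -11.5843. It is negative, so the remaining roots are the complex-conjugate pair λ ≈ -5.5864 ± 1.7018i. Their product equals the constant term, so |λ|^2 ≈ 34.1043 and |λ| ≈ 5.8399.
Thus the eigenvalues (to 4 decimals) are 1.1729 (modulus 1.1729); -5.5864 ± 1.7018i (modulus 5.8399). The spectral radius is the largest modulus: r(A) ≈ 5.8399. (Cross-check: r(A) ≤ ||A||_2 ≈ 7.9086; equality holds whenever A is normal, though it can also hold for some non-normal A.)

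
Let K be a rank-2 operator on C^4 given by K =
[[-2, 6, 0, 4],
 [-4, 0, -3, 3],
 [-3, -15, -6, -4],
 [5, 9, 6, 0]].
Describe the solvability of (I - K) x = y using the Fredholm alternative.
(I - K) is invertible (det(I - K) = -23 ≠ 0), so for every y in C^4 the equation (I - K) x = y has a unique solution.

K has rank 2 and factors as K = U V^T = u1 v1^T + u2 v2^T with u1 = (0, 1, 2, -2), v1 = (-3, -3, -3, 1), u2 = (-2, -1, 3, -1), v2 = (1, -3, 0, -2) (multiplying out reproduces the displayed K). The nonzero eigenvalues of U V^T coincide with those of the 2 x 2 matrix G = V^T U = [[v1·u1, v1·u2], [v2·u1, v2·u2]] = [[-11, -1], [1, 3]], and by the Sylvester determinant identity det(I_4 - U V^T) = det(I_2 - V^T U) = det([[12, 1], [-1, -2]]) = (12)(-2) - (1)(-1) = -23. (Direct check: I - K =
[[3, -6, 0, -4],
 [4, 1, 3, -3],
 [3, 15, 7, 4],
 [-5, -9, -6, 1]]
has determinant -23.) The finite-dimensional Fredholm alternative says: either (I - K) is invertible, or ker(I - K) ≠ {0} and then range(I - K) = ker((I - K)^*)^⊥, with dim ker(I - K) = dim ker((I - K)^*). Since det(I - K) ≠ 0, 1 is not an eigenvalue of K and ker(I - K) = {0}, so we are in the first case: for every y there is a unique x = (I - K)^(-1) y. (Explicitly, by the Woodbury identity, (I - U V^T)^(-1) = I + U (I_2 - G)^(-1) V^T.)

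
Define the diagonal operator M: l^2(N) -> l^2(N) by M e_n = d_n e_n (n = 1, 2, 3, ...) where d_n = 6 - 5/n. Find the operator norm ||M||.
||M|| = 6

For a diagonal operator on l^2 with entries d_n, ||M|| = sup_n |d_n|. Here d_1 = 1, d_2 = 7/2, ..., and d_n = 6 - 5/n increases monotonically toward 6. All terms lie in [1, 6), so |d_n| = d_n and the supremum is the limit 6, which is not attained by any individual d_n. Hence ||M|| = 6.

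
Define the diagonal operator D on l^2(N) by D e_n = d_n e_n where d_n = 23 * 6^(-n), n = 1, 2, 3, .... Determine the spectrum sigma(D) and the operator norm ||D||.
sigma(D) = {23 * 6^(-n) : n ≥ 1} ∪ {0}; ||D|| = 23/6

A bounded diagonal operator on l^2 with diagonal entries d_n has spectrum equal to the closure of {d_n : n ≥ 1}: every d_n is an eigenvalue (with eigenvector e_n), so {d_n} ⊂ sigma(D); the spectrum is closed, so its closure is too; and for lambda not in the closure, (D - lambda I) has bounded inverse (the diagonal entries 1/(d_n - lambda) are bounded). For our sequence d_n = 23 * 6^(-n), n = 1, 2, 3, ...:
  - {d_n} = {23 * 6^(-n) : n ≥ 1}; the only limit point is 0
  - closure = {23 * 6^(-n) : n ≥ 1} ∪ {0}
For the norm: a diagonal operator has ||D|| = sup_n |d_n|. Here d_n = 23 * 6^(-n) is positive and decreasing, so sup_n |d_n| = d_1 = 23/6. So ||D|| = 23/6.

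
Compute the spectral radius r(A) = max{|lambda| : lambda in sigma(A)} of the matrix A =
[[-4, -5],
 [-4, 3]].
r(A) = (1 + sqrt(129))/2 ≈ 6.1789

The eigenvalues of A are the roots of its characteristic polynomial. With M = A (coefficients from the trace and determinant):
  p(λ) = det(λ I - M) = λ^2 + λ - 32.
For λ^2 + λ - 32 the discriminant is 129. It is nonnegative but not a perfect square, so the roots are real and irrational: λ = (-1 ± sqrt(129))/2 ≈ 5.1789, -6.1789.
Thus the eigenvalues (to 4 decimals) are 5.1789 (modulus 5.1789); -6.1789 (modulus 6.1789). The spectral radius is the largest modulus: r(A) = (1 + sqrt(129))/2 ≈ 6.1789. (Cross-check: r(A) ≤ ||A||_2 ≈ 6.408; equality holds whenever A is normal, though it can also hold for some non-normal A.)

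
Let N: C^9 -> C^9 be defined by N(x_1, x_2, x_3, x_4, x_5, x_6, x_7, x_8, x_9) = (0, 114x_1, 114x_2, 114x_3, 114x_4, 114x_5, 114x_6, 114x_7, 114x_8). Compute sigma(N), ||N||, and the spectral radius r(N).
sigma(N) = {0}; ||N|| = 114; r(N) = 0. (N is nilpotent with N^9 = 0.)

On C^9, N is a strictly lower-triangular matrix with 114 on the subdiagonal and zeros elsewhere, so its characteristic polynomial is lambda^9 and every eigenvalue is 0: sigma(N) = {0}. For the operator norm, N e_i = 114e_{i+1} for i = 1, ..., 8 and N e_9 = 0, so the singular values of N are 114 (with multiplicity 8) and 0; hence ||N|| = 114. The spectral radius r(N) = max|lambda| = 0. Note ||N|| > r(N) — characteristic of non-normal nilpotent operators. Indeed N^9 = 0.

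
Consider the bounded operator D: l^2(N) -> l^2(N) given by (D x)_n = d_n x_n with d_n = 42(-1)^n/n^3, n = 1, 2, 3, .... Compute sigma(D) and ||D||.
sigma(D) = {42(-1)^n/n^3 : n ≥ 1} ∪ {0}; ||D|| = 42

A bounded diagonal operator on l^2 with diagonal entries d_n has spectrum equal to the closure of {d_n : n ≥ 1}: every d_n is an eigenvalue (with eigenvector e_n), so {d_n} ⊂ sigma(D); the spectrum is closed, so its closure is too; and for lambda not in the closure, (D - lambda I) has bounded inverse (the diagonal entries 1/(d_n - lambda) are bounded). For our sequence d_n = 42(-1)^n/n^3, n = 1, 2, 3, ...:
  - {d_n} = {42(-1)^n/n^3 : n ≥ 1}; the only limit point is 0
  - closure = {42(-1)^n/n^3 : n ≥ 1} ∪ {0}
For the norm: a diagonal operator has ||D|| = sup_n |d_n|. Here |d_n| = 42/n^3 is decreasing, so sup_n |d_n| = |d_1| = 42. So ||D|| = 42.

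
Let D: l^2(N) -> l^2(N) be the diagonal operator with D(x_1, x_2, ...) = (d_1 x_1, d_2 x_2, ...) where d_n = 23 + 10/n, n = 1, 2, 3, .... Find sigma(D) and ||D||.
sigma(D) = {23 + 10/n : n ≥ 1} ∪ {23}; ||D|| = 33

A bounded diagonal operator on l^2 with diagonal entries d_n has spectrum equal to the closure of {d_n : n ≥ 1}: every d_n is an eigenvalue (with eigenvector e_n), so {d_n} ⊂ sigma(D); the spectrum is closed, so its closure is too; and for lambda not in the closure, (D - lambda I) has bounded inverse (the diagonal entries 1/(d_n - lambda) are bounded). For our sequence d_n = 23 + 10/n, n = 1, 2, 3, ...:
  - {d_n} = {23 + 10/n : n ≥ 1}; the only limit point is 23
  - closure = {23 + 10/n : n ≥ 1} ∪ {23}
For the norm: a diagonal operator has ||D|| = sup_n |d_n|. Here d_n = 23 + 10/n is positive and decreasing, so sup_n |d_n| = d_1 = 23 + 10 = 33. So ||D|| = 33.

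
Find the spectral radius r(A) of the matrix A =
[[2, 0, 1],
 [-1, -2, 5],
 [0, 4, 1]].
r(A) = (3 + sqrt(57))/2 ≈ 5.2749

The eigenvalues of A are the roots of its characteristic polynomial. With M = A (coefficients from the trace, the sum of principal 2x2 minors, and det A):
  p(λ) = det(λ I - M) = λ^3 - λ^2 - 24λ + 48.
By the rational root theorem any rational root is an integer divisor of 48. Testing λ = 4: p(4) = 64 - 16 - 96 + 48 = 0, so λ = 4 is a root. Dividing out (λ - 4) leaves p(λ) = (λ - 4)(λ^2 + 3λ - 12). For λ^2 + 3λ - 12 the discriminant is 57. It is nonnegative but not a perfect square, so the roots are real and irrational: λ = (-3 ± sqrt(57))/2 ≈ 2.2749, -5.2749.
Thus the eigenvalues (to 4 decimals) are 2.2749 (modulus 2.2749); -5.2749 (modulus 5.2749); 4 (modulus 4). The spectral radius is the largest modulus: r(A) = (3 + sqrt(57))/2 ≈ 5.2749. (Cross-check: r(A) ≤ ||A||_2 ≈ 5.5628; equality holds whenever A is normal, though it can also hold for some non-normal A.)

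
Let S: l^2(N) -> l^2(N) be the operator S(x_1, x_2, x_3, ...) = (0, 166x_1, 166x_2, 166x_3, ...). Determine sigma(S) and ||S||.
sigma(S) = closed disk {z in C : |z| ≤ 166}; ||S|| = 166

Note S = 166·U where U is the unit right shift (U x)_k = x_{k-1} (with x_0 := 0); so ||S|| = 166||U|| and sigma(S) = 166·sigma(U). ||S x||^2 = sum_{k≥1} |166x_k|^2 = 27556||x||^2, so ||S|| = 166 and sigma(S) ⊂ {|z| ≤ 166}. For any |lambda| < 166, the equation (S - lambda I) x = 0 forces x_1 = 0, then 166x_k = lambda x_{k+1} ⇒ x = 0, so S has no eigenvalues. But (S - lambda I) is not surjective for |lambda| < 166: solving (S - lambda I) x = e_1 would require x_n proportional to (lambda/166)^(-n), which is not in l^2. So every |lambda| < 166 lies in the residual spectrum. The boundary |lambda| = 166 is in the approximate point spectrum (the spectrum is closed). Hence sigma(S) is the closed disk of radius 166.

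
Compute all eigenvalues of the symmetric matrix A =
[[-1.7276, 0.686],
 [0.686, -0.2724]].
sigma(A) ≈ {-2, 0}

A is real symmetric, so its spectrum consists of real eigenvalues. Expanding the characteristic polynomial of the displayed matrix gives
  det(λ I - A) = p(λ) = λ^2 + (2)λ + (0).
Solving p(λ) = 0 yields eigenvalues ≈ -2, 0. (A is shown rounded to 4 decimals, so these recover the underlying integer eigenvalues to within that precision.)
Verification: the trace of A = -2 equals the sum of eigenvalues -2, and det(A) ≈ 0.0000 matches the eigenvalue product 0.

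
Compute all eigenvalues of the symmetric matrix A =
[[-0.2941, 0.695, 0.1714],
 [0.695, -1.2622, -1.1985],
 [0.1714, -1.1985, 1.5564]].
sigma(A) ≈ {-2, 0, 2}

A is real symmetric, so its spectrum consists of real eigenvalues. Expanding the characteristic polynomial of the displayed matrix gives
  det(λ I - A) = p(λ) = λ^3 + (0)λ^2 + (-4)λ + (0).
Solving p(λ) = 0 yields eigenvalues ≈ -2, 0, 2. (A is shown rounded to 4 decimals, so these recover the underlying integer eigenvalues to within that precision.)
Verification: the trace of A = 0 equals the sum of eigenvalues 0, and det(A) ≈ -0.0000 matches the eigenvalue product 0.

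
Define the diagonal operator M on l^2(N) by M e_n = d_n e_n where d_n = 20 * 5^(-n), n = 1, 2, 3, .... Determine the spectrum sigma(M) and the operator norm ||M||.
sigma(M) = {20 * 5^(-n) : n ≥ 1} ∪ {0}; ||M|| = 4

A bounded diagonal operator on l^2 with diagonal entries d_n has spectrum equal to the closure of {d_n : n ≥ 1}: every d_n is an eigenvalue (with eigenvector e_n), so {d_n} ⊂ sigma(M); the spectrum is closed, so its closure is too; and for lambda not in the closure, (M - lambda I) has bounded inverse (the diagonal entries 1/(d_n - lambda) are bounded). For our sequence d_n = 20 * 5^(-n), n = 1, 2, 3, ...:
  - {d_n} = {20 * 5^(-n) : n ≥ 1}; the only limit point is 0
  - closure = {20 * 5^(-n) : n ≥ 1} ∪ {0}
For the norm: a diagonal operator has ||M|| = sup_n |d_n|. Here d_n = 20 * 5^(-n) is positive and decreasing, so sup_n |d_n| = d_1 = 20/5 = 4. So ||M|| = 4.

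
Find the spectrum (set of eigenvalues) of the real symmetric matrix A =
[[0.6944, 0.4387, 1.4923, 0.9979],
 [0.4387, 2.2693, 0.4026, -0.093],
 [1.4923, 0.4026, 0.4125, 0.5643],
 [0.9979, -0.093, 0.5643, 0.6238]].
sigma(A) ≈ {-1, 0, 2, 3}

A is real symmetric, so its spectrum consists of real eigenvalues. Expanding the characteristic polynomial of the displayed matrix gives
  det(λ I - A) = p(λ) = λ^4 + (-4)λ^3 + (1)λ^2 + (6)λ + (0).
Solving p(λ) = 0 yields eigenvalues ≈ -1, 0, 2, 3. (A is shown rounded to 4 decimals, so these recover the underlying integer eigenvalues to within that precision.)
Verification: the trace of A = 4 equals the sum of eigenvalues 4, and det(A) ≈ -0.0000 matches the eigenvalue product 0.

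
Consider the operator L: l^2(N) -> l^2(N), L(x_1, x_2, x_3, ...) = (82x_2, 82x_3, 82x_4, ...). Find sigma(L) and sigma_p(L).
sigma(L) = closed disk {z in C : |z| ≤ 82}; sigma_p(L) = open disk {z in C : |z| < 82}

Note L = 82·V where V is the unit left shift (V x)_k = x_{k+1}; so sigma(L) = 82·sigma(V) and ||L|| = 82||V||. ||L x||^2 = 6724sum_{k≥2} |x_k|^2 ≤ 6724||x||^2, with equality on {x : x_1 = 0}, so ||L|| = 82. For any lambda with |lambda| < 82, set r = lambda/82 (|r| < 1); the vector x = (1, r, r^2, ...) is in l^2 and satisfies L x = 82(r, r^2, ...) = lambda x, so lambda is an eigenvalue. On the boundary |lambda| = 82 the geometric series diverges, so no l^2 eigenvector exists, but these lambda lie in the approximate point spectrum. Hence sigma(L) is the closed disk of radius 82 and sigma_p(L) is the open disk.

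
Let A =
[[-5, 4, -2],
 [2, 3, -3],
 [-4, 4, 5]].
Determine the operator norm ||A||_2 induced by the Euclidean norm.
||A||_2 ≈ 8.828 (= sqrt(largest eigenvalue of A^T A))

||A||_2 = sigma_max(A) = sqrt(lambda_max(A^T A)). Form the symmetric matrix M = A^T A =
[[45, -30, -16],
 [-30, 41, 3],
 [-16, 3, 38]].
Its characteristic polynomial (trace, sum of principal 2x2 minors, determinant of M give the coefficients) is
  p(λ) = det(λ I - M) = λ^3 - 124λ^2 + 3948λ - 27889.
No integer candidate from the rational root theorem (±divisors of 27889) is a root, so the roots are irrational. The cubic discriminant is Δ = 5576166629 > 0, so there are three distinct real roots. p(9) = -1672 and p(10) = 191 have opposite signs, so a root lies in (9, 10); Newton's method refines it to λ ≈ 9.8926. p(36) = 191 and p(37) = -916 have opposite signs, so a root lies in (36, 37); Newton's method refines it to λ ≈ 36.1745. p(77) = -2556 and p(78) = 191 have opposite signs, so a root lies in (77, 78); Newton's method refines it to λ ≈ 77.933. Check (Vieta): the three roots sum to 124, matching tr M = 124.
So the eigenvalues of A^T A are ≈ 9.8926, 36.1745, 77.933 (all ≥ 0, as they must be for A^T A). The largest is λ_max ≈ 77.933, hence ||A||_2 = sqrt(λ_max) ≈ 8.828.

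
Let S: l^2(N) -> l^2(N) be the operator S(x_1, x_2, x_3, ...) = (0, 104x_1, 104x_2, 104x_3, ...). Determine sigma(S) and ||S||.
sigma(S) = closed disk {z in C : |z| ≤ 104}; ||S|| = 104

Note S = 104·U where U is the unit right shift (U x)_k = x_{k-1} (with x_0 := 0); so ||S|| = 104||U|| and sigma(S) = 104·sigma(U). ||S x||^2 = sum_{k≥1} |104x_k|^2 = 10816||x||^2, so ||S|| = 104 and sigma(S) ⊂ {|z| ≤ 104}. For any |lambda| < 104, the equation (S - lambda I) x = 0 forces x_1 = 0, then 104x_k = lambda x_{k+1} ⇒ x = 0, so S has no eigenvalues. But (S - lambda I) is not surjective for |lambda| < 104: solving (S - lambda I) x = e_1 would require x_n proportional to (lambda/104)^(-n), which is not in l^2. So every |lambda| < 104 lies in the residual spectrum. The boundary |lambda| = 104 is in the approximate point spectrum (the spectrum is closed). Hence sigma(S) is the closed disk of radius 104.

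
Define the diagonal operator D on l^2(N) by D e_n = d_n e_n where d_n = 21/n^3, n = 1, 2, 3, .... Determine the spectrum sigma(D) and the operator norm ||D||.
sigma(D) = {21/n^3 : n ≥ 1} ∪ {0}; ||D|| = 21

A bounded diagonal operator on l^2 with diagonal entries d_n has spectrum equal to the closure of {d_n : n ≥ 1}: every d_n is an eigenvalue (with eigenvector e_n), so {d_n} ⊂ sigma(D); the spectrum is closed, so its closure is too; and for lambda not in the closure, (D - lambda I) has bounded inverse (the diagonal entries 1/(d_n - lambda) are bounded). For our sequence d_n = 21/n^3, n = 1, 2, 3, ...:
  - {d_n} = {21/n^3 : n ≥ 1}; the only limit point is 0
  - closure = {21/n^3 : n ≥ 1} ∪ {0}
For the norm: a diagonal operator has ||D|| = sup_n |d_n|. Here d_n = 21/n^3 is positive and decreasing, so sup_n |d_n| = d_1 = 21. So ||D|| = 21.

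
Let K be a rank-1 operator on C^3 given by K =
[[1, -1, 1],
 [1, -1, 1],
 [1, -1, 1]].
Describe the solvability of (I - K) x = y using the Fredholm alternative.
(I - K) is singular (det(I - K) = 0, i.e. 1 ∈ sigma(K)). (I - K) x = y is solvable iff y ⊥ ker((I - K)^*) = span{(1, -1, 1)}, i.e. iff y_1 - y_2 + y_3 = 0. When solvable, the solutions are x = y + c·(1, 1, 1), c arbitrary (ker(I - K) = span{(1, 1, 1)}, dimension 1).

K has rank 1, so it is an outer product K = u v^T: every row of K is a multiple of one row vector. Reading off the entries, u = (1, 1, 1) and v = (1, -1, 1) (row i of K equals u_i·v^T). A rank-one matrix u v^T satisfies K u = u (v·u) and kills the (2)-dimensional subspace v^⊥, so its characteristic polynomial is lambda^2 (lambda - v·u) with v·u = tr K = 1. Hence the eigenvalues of I - K are 1 (multiplicity 2) and 1 - (1) = 0, so det(I - K) = 0. (Direct check: I - K =
[[0, 1, -1],
 [-1, 2, -1],
 [-1, 1, 0]]
has determinant 0.) So 1 is an eigenvalue of K and (I - K) is not invertible. The finite-dimensional Fredholm alternative says: either (I - K) is invertible, or ker(I - K) ≠ {0} and then range(I - K) = ker((I - K)^*)^⊥, with dim ker(I - K) = dim ker((I - K)^*). We are in the second case, so we need both kernels. Kernel of I - K: (I - K) u = u - u (v·u) = u - u = 0, so ker(I - K) = span{u} = span{(1, 1, 1)} (it is exactly 1-dimensional because rank(I - K) = 2). Kernel of the adjoint: K is real, so (I - K)^* = I - K^T = I - v u^T, and (I - v u^T) v = v - v (u·v) = 0; hence ker((I - K)^*) = span{v} = span{(1, -1, 1)}. Therefore (I - K) x = y is solvable iff <y, v> = 0, i.e. iff y_1 - y_2 + y_3 = 0. When this holds, K y = u (v·y) = 0, so (I - K) y = y and x = y is a particular solution; the full solution set is the line x = y + c·u = y + c·(1, 1, 1), c ∈ C.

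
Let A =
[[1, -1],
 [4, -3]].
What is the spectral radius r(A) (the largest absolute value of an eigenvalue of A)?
r(A) = 1

The eigenvalues of A are the roots of its characteristic polynomial. With M = A (coefficients from the trace and determinant):
  p(λ) = det(λ I - M) = λ^2 + 2λ + 1.
For λ^2 + 2λ + 1 the discriminant is 0. It is a perfect square (0^2), so the roots are rational: λ = (-2 ± 0)/2 = -1, -1.
Thus the eigenvalues (to 4 decimals) are -1 (modulus 1). The spectral radius is the largest modulus: r(A) = 1. (Cross-check: r(A) ≤ ||A||_2 ≈ 5.1926; equality holds whenever A is normal, though it can also hold for some non-normal A.)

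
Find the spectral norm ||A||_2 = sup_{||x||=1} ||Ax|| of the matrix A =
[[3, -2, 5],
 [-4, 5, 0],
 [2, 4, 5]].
||A||_2 ≈ 8.1735 (= sqrt(largest eigenvalue of A^T A))

||A||_2 = sigma_max(A) = sqrt(lambda_max(A^T A)). Form the symmetric matrix M = A^T A =
[[29, -18, 25],
 [-18, 45, 10],
 [25, 10, 50]].
Its characteristic polynomial (trace, sum of principal 2x2 minors, determinant of M give the coefficients) is
  p(λ) = det(λ I - M) = λ^3 - 124λ^2 + 3956λ - 9025.
No integer candidate from the rational root theorem (±divisors of 9025) is a root, so the roots are irrational. The cubic discriminant is Δ = 1649408197 > 0, so there are three distinct real roots. p(2) = -1601 and p(3) = 1754 have opposite signs, so a root lies in (2, 3); Newton's method refines it to λ ≈ 2.4685. p(54) = 479 and p(55) = -170 have opposite signs, so a root lies in (54, 55); Newton's method refines it to λ ≈ 54.7259. p(66) = -577 and p(67) = 154 have opposite signs, so a root lies in (66, 67); Newton's method refines it to λ ≈ 66.8056. Check (Vieta): the three roots sum to 124, matching tr M = 124.
So the eigenvalues of A^T A are ≈ 2.4685, 54.7259, 66.8056 (all ≥ 0, as they must be for A^T A). The largest is λ_max ≈ 66.8056, hence ||A||_2 = sqrt(λ_max) ≈ 8.1735.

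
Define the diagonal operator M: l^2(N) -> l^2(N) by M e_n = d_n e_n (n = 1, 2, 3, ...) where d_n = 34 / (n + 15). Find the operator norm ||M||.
||M|| = 17/8 (attained at n = 1)

For M diagonal, ||M|| = sup_n |d_n| = sup_n 34/(n + 15). This is positive and strictly decreasing in n, so the supremum is attained at n = 1: d_1 = 34/(1 + 15) = 17/8. Hence ||M|| = 17/8.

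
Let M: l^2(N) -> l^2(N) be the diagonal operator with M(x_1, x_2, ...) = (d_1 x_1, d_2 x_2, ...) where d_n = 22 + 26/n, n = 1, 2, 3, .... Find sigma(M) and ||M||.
sigma(M) = {22 + 26/n : n ≥ 1} ∪ {22}; ||M|| = 48

A bounded diagonal operator on l^2 with diagonal entries d_n has spectrum equal to the closure of {d_n : n ≥ 1}: every d_n is an eigenvalue (with eigenvector e_n), so {d_n} ⊂ sigma(M); the spectrum is closed, so its closure is too; and for lambda not in the closure, (M - lambda I) has bounded inverse (the diagonal entries 1/(d_n - lambda) are bounded). For our sequence d_n = 22 + 26/n, n = 1, 2, 3, ...:
  - {d_n} = {22 + 26/n : n ≥ 1}; the only limit point is 22
  - closure = {22 + 26/n : n ≥ 1} ∪ {22}
For the norm: a diagonal operator has ||M|| = sup_n |d_n|. Here d_n = 22 + 26/n is positive and decreasing, so sup_n |d_n| = d_1 = 22 + 26 = 48. So ||M|| = 48.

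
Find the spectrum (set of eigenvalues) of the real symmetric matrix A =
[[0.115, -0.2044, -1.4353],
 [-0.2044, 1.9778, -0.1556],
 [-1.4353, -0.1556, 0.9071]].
sigma(A) ≈ {-1, 2} (2 with multiplicity 2)

A is real symmetric, so its spectrum consists of real eigenvalues. Expanding the characteristic polynomial of the displayed matrix gives
  det(λ I - A) = p(λ) = λ^3 + (-3)λ^2 + (0)λ + (4).
Solving p(λ) = 0 yields eigenvalues ≈ -1, 2, 2. (A is shown rounded to 4 decimals, so these recover the underlying integer eigenvalues to within that precision.)
Verification: the trace of A = 3 equals the sum of eigenvalues 3, and det(A) ≈ -4.0001 matches the eigenvalue product -4.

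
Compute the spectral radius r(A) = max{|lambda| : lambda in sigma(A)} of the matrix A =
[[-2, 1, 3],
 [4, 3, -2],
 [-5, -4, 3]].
r(A) ≈ 3.3914

The eigenvalues of A are the roots of its characteristic polynomial. With M = A (coefficients from the trace, the sum of principal 2x2 minors, and det A):
  p(λ) = det(λ I - M) = λ^3 - 4λ^2 + 7.
No integer candidate from the rational root theorem (±divisors of 7) is a root, so the roots are irrational. The cubic discriminant is Δ = 469 > 0, so there are three distinct real roots. p(-2) = -17 and p(-1) = 2 have opposite signs, so a root lies in (-2, -1); Newton's method refines it to λ ≈ -1.1642. p(1) = 4 and p(2) = -1 have opposite signs, so a root lies in (1, 2); Newton's method refines it to λ ≈ 1.7729. p(3) = -2 and p(4) = 7 have opposite signs, so a root lies in (3, 4); Newton's method refines it to λ ≈ 3.3914. Check (Vieta): the three roots sum to 4, matching tr M = 4.
Thus the eigenvalues (to 4 decimals) are -1.1642 (modulus 1.1642); 1.7729 (modulus 1.7729); 3.3914 (modulus 3.3914). The spectral radius is the largest modulus: r(A) ≈ 3.3914. (Cross-check: r(A) ≤ ||A||_2 ≈ 9.1583; equality holds whenever A is normal, though it can also hold for some non-normal A.)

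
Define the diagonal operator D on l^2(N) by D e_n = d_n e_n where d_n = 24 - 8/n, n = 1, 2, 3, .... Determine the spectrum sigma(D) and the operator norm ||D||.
sigma(D) = {24 - 8/n : n ≥ 1} ∪ {24}; ||D|| = 24

A bounded diagonal operator on l^2 with diagonal entries d_n has spectrum equal to the closure of {d_n : n ≥ 1}: every d_n is an eigenvalue (with eigenvector e_n), so {d_n} ⊂ sigma(D); the spectrum is closed, so its closure is too; and for lambda not in the closure, (D - lambda I) has bounded inverse (the diagonal entries 1/(d_n - lambda) are bounded). For our sequence d_n = 24 - 8/n, n = 1, 2, 3, ...:
  - {d_n} = {24 - 8/n : n ≥ 1}; the only limit point is 24
  - closure = {24 - 8/n : n ≥ 1} ∪ {24}
For the norm: a diagonal operator has ||D|| = sup_n |d_n|. Here d_n = 24 - 8/n increases monotonically from d_1 = 16 toward 24, with all terms in [16, 24); so sup_n |d_n| = 24 (the supremum is the limit, not attained). So ||D|| = 24.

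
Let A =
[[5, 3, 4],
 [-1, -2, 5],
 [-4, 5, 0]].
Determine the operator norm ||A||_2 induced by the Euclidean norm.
||A||_2 ≈ 7.5194 (= sqrt(largest eigenvalue of A^T A))

||A||_2 = sigma_max(A) = sqrt(lambda_max(A^T A)). Form the symmetric matrix M = A^T A =
[[42, -3, 15],
 [-3, 38, 2],
 [15, 2, 41]].
Its characteristic polynomial (trace, sum of principal 2x2 minors, determinant of M give the coefficients) is
  p(λ) = det(λ I - M) = λ^3 - 121λ^2 + 4638λ - 56169.
No integer candidate from the rational root theorem (±divisors of 56169) is a root, so the roots are irrational. The cubic discriminant is Δ = 53988849 > 0, so there are three distinct real roots. p(25) = -219 and p(26) = 199 have opposite signs, so a root lies in (25, 26); Newton's method refines it to λ ≈ 25.4973. p(38) = 223 and p(39) = -9 have opposite signs, so a root lies in (38, 39); Newton's method refines it to λ ≈ 38.962. p(56) = -281 and p(57) = 261 have opposite signs, so a root lies in (56, 57); Newton's method refines it to λ ≈ 56.5407. Check (Vieta): the three roots sum to 121, matching tr M = 121.
So the eigenvalues of A^T A are ≈ 25.4973, 38.962, 56.5407 (all ≥ 0, as they must be for A^T A). The largest is λ_max ≈ 56.5407, hence ||A||_2 = sqrt(λ_max) ≈ 7.5194.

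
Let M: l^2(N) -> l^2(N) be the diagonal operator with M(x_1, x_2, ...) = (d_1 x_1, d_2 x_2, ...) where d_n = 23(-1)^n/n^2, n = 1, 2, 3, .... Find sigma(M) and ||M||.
sigma(M) = {23(-1)^n/n^2 : n ≥ 1} ∪ {0}; ||M|| = 23

A bounded diagonal operator on l^2 with diagonal entries d_n has spectrum equal to the closure of {d_n : n ≥ 1}: every d_n is an eigenvalue (with eigenvector e_n), so {d_n} ⊂ sigma(M); the spectrum is closed, so its closure is too; and for lambda not in the closure, (M - lambda I) has bounded inverse (the diagonal entries 1/(d_n - lambda) are bounded). For our sequence d_n = 23(-1)^n/n^2, n = 1, 2, 3, ...:
  - {d_n} = {23(-1)^n/n^2 : n ≥ 1}; the only limit point is 0
  - closure = {23(-1)^n/n^2 : n ≥ 1} ∪ {0}
For the norm: a diagonal operator has ||M|| = sup_n |d_n|. Here |d_n| = 23/n^2 is decreasing, so sup_n |d_n| = |d_1| = 23. So ||M|| = 23.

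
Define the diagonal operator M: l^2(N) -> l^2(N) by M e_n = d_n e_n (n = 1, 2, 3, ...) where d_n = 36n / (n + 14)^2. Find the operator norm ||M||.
||M|| = 9/14 (attained at n = 14)

For M diagonal, ||M|| = sup_n |d_n|. Treat f(x) = 36x / (x + 14)^2 for real x > 0. By the quotient rule, f'(x) = 36(14 - x)/(x + 14)^3, which is positive for x < 14 and negative for x > 14. So f has a unique maximum at x = 14, and since 14 is a positive integer, the supremum over n ≥ 1 is attained at n = 14: d_14 = 36·14/(14 + 14)^2 = 36·14/784 = 9/14. Hence ||M|| = 9/14.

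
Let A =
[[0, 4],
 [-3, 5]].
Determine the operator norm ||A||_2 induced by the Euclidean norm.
||A||_2 = sqrt((50 + sqrt(1924))/2) ≈ 6.8507 (= sqrt(largest eigenvalue of A^T A))

||A||_2 = sigma_max(A) = sqrt(lambda_max(A^T A)). Form the symmetric matrix M = A^T A =
[[9, -15],
 [-15, 41]].
Its characteristic polynomial (trace, determinant of M give the coefficients) is
  p(λ) = det(λ I - M) = λ^2 - 50λ + 144.
For λ^2 - 50λ + 144 the discriminant is 1924. It is nonnegative but not a perfect square, so the roots are real and irrational: λ = (50 ± sqrt(1924))/2 ≈ 46.9317, 3.0683.
So the eigenvalues of A^T A are ≈ 3.0683, 46.9317 (all ≥ 0, as they must be for A^T A). The largest is λ_max = (50 + sqrt(1924))/2 ≈ 46.9317, hence ||A||_2 = sqrt(λ_max) = sqrt((50 + sqrt(1924))/2) ≈ 6.8507.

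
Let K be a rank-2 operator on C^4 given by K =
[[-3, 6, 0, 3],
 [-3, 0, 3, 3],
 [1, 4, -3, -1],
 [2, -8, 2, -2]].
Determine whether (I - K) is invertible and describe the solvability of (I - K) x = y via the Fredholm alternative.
(I - K) is invertible (det(I - K) = 56 ≠ 0), so for every y in C^4 the equation (I - K) x = y has a unique solution.

K has rank 2 and factors as K = U V^T = u1 v1^T + u2 v2^T with u1 = (0, 3, -3, 2), v1 = (0, -2, 1, 0), u2 = (-3, -3, 1, 2), v2 = (1, -2, 0, -1) (multiplying out reproduces the displayed K). The nonzero eigenvalues of U V^T coincide with those of the 2 x 2 matrix G = V^T U = [[v1·u1, v1·u2], [v2·u1, v2·u2]] = [[-9, 7], [-8, 1]], and by the Sylvester determinant identity det(I_4 - U V^T) = det(I_2 - V^T U) = det([[10, -7], [8, 0]]) = (10)(0) - (-7)(8) = 56. (Direct check: I - K =
[[4, -6, 0, -3],
 [3, 1, -3, -3],
 [-1, -4, 4, 1],
 [-2, 8, -2, 3]]
has determinant 56.) The finite-dimensional Fredholm alternative says: either (I - K) is invertible, or ker(I - K) ≠ {0} and then range(I - K) = ker((I - K)^*)^⊥, with dim ker(I - K) = dim ker((I - K)^*). Since det(I - K) ≠ 0, 1 is not an eigenvalue of K and ker(I - K) = {0}, so we are in the first case: for every y there is a unique x = (I - K)^(-1) y. (Explicitly, by the Woodbury identity, (I - U V^T)^(-1) = I + U (I_2 - G)^(-1) V^T.)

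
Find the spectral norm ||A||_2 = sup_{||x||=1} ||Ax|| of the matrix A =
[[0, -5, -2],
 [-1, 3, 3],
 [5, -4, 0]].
||A||_2 ≈ 8.3445 (= sqrt(largest eigenvalue of A^T A))

||A||_2 = sigma_max(A) = sqrt(lambda_max(A^T A)). Form the symmetric matrix M = A^T A =
[[26, -23, -3],
 [-23, 50, 19],
 [-3, 19, 13]].
Its characteristic polynomial (trace, sum of principal 2x2 minors, determinant of M give the coefficients) is
  p(λ) = det(λ I - M) = λ^3 - 89λ^2 + 1389λ - 2809.
No integer candidate from the rational root theorem (±divisors of 2809) is a root, so the roots are irrational. The cubic discriminant is Δ = 2679294496 > 0, so there are three distinct real roots. p(2) = -379 and p(3) = 584 have opposite signs, so a root lies in (2, 3); Newton's method refines it to λ ≈ 2.3737. p(16) = 727 and p(17) = -4 have opposite signs, so a root lies in (16, 17); Newton's method refines it to λ ≈ 16.9948. p(69) = -2188 and p(70) = 1321 have opposite signs, so a root lies in (69, 70); Newton's method refines it to λ ≈ 69.6315. Check (Vieta): the three roots sum to 89, matching tr M = 89.
So the eigenvalues of A^T A are ≈ 2.3737, 16.9948, 69.6315 (all ≥ 0, as they must be for A^T A). The largest is λ_max ≈ 69.6315, hence ||A||_2 = sqrt(λ_max) ≈ 8.3445.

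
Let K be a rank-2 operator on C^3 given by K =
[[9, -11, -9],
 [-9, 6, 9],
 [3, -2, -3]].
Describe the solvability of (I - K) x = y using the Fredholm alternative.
(I - K) is invertible (det(I - K) = -56 ≠ 0), so for every y in C^3 the equation (I - K) x = y has a unique solution.

K has rank 2 and factors as K = U V^T = u1 v1^T + u2 v2^T with u1 = (-3, 0, 0), v1 = (-2, 3, 2), u2 = (1, -3, 1), v2 = (3, -2, -3) (multiplying out reproduces the displayed K). The nonzero eigenvalues of U V^T coincide with those of the 2 x 2 matrix G = V^T U = [[v1·u1, v1·u2], [v2·u1, v2·u2]] = [[6, -9], [-9, 6]], and by the Sylvester determinant identity det(I_3 - U V^T) = det(I_2 - V^T U) = det([[-5, 9], [9, -5]]) = (-5)(-5) - (9)(9) = -56. (Direct check: I - K =
[[-8, 11, 9],
 [9, -5, -9],
 [-3, 2, 4]]
has determinant -56.) The finite-dimensional Fredholm alternative says: either (I - K) is invertible, or ker(I - K) ≠ {0} and then range(I - K) = ker((I - K)^*)^⊥, with dim ker(I - K) = dim ker((I - K)^*). Since det(I - K) ≠ 0, 1 is not an eigenvalue of K and ker(I - K) = {0}, so we are in the first case: for every y there is a unique x = (I - K)^(-1) y. (Explicitly, by the Woodbury identity, (I - U V^T)^(-1) = I + U (I_2 - G)^(-1) V^T.)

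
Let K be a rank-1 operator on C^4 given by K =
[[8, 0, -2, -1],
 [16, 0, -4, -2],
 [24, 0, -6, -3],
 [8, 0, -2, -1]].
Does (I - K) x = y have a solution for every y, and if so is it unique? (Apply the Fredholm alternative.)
(I - K) is singular (det(I - K) = 0, i.e. 1 ∈ sigma(K)). (I - K) x = y is solvable iff y ⊥ ker((I - K)^*) = span{(8, 0, -2, -1)}, i.e. iff 8y_1 - 2y_3 - y_4 = 0. When solvable, the solutions are x = y + c·(1, 2, 3, 1), c arbitrary (ker(I - K) = span{(1, 2, 3, 1)}, dimension 1).

K has rank 1, so it is an outer product K = u v^T: every row of K is a multiple of one row vector. Reading off the entries, u = (1, 2, 3, 1) and v = (8, 0, -2, -1) (row i of K equals u_i·v^T). A rank-one matrix u v^T satisfies K u = u (v·u) and kills the (3)-dimensional subspace v^⊥, so its characteristic polynomial is lambda^3 (lambda - v·u) with v·u = tr K = 1. Hence the eigenvalues of I - K are 1 (multiplicity 3) and 1 - (1) = 0, so det(I - K) = 0. (Direct check: I - K =
[[-7, 0, 2, 1],
 [-16, 1, 4, 2],
 [-24, 0, 7, 3],
 [-8, 0, 2, 2]]
has determinant 0.) So 1 is an eigenvalue of K and (I - K) is not invertible. The finite-dimensional Fredholm alternative says: either (I - K) is invertible, or ker(I - K) ≠ {0} and then range(I - K) = ker((I - K)^*)^⊥, with dim ker(I - K) = dim ker((I - K)^*). We are in the second case, so we need both kernels. Kernel of I - K: (I - K) u = u - u (v·u) = u - u = 0, so ker(I - K) = span{u} = span{(1, 2, 3, 1)} (it is exactly 1-dimensional because rank(I - K) = 3). Kernel of the adjoint: K is real, so (I - K)^* = I - K^T = I - v u^T, and (I - v u^T) v = v - v (u·v) = 0; hence ker((I - K)^*) = span{v} = span{(8, 0, -2, -1)}. Therefore (I - K) x = y is solvable iff <y, v> = 0, i.e. iff 8y_1 - 2y_3 - y_4 = 0. When this holds, K y = u (v·y) = 0, so (I - K) y = y and x = y is a particular solution; the full solution set is the line x = y + c·u = y + c·(1, 2, 3, 1), c ∈ C.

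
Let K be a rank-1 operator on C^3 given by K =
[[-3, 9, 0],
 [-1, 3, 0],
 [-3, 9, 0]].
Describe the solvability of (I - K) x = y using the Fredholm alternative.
(I - K) is invertible (det(I - K) = 1 ≠ 0), so for every y in C^3 the equation (I - K) x = y has a unique solution.

K has rank 1, so it is an outer product K = u v^T: every row of K is a multiple of one row vector. Reading off the entries, u = (3, 1, 3) and v = (-1, 3, 0) (row i of K equals u_i·v^T). A rank-one matrix u v^T satisfies K u = u (v·u) and kills the (2)-dimensional subspace v^⊥, so its characteristic polynomial is lambda^2 (lambda - v·u) with v·u = tr K = 0. Hence the eigenvalues of I - K are 1 (multiplicity 2) and 1 - (0) = 1, so det(I - K) = 1. (Direct check: I - K =
[[4, -9, 0],
 [1, -2, 0],
 [3, -9, 1]]
has determinant 1.) The finite-dimensional Fredholm alternative says: either (I - K) is invertible, or ker(I - K) ≠ {0} and then range(I - K) = ker((I - K)^*)^⊥, with dim ker(I - K) = dim ker((I - K)^*). Since det(I - K) ≠ 0, 1 is not an eigenvalue of K and ker(I - K) = {0}, so we are in the first case: for every y there is a unique x = (I - K)^(-1) y. Explicitly, by the Sherman–Morrison formula, (I - u v^T)^(-1) = I + u v^T/(1 - v·u), i.e. (I - K)^(-1) = I + K.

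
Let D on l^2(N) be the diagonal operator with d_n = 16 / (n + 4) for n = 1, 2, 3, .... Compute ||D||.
||D|| = 16/5 (attained at n = 1)

For D diagonal, ||D|| = sup_n |d_n| = sup_n 16/(n + 4). This is positive and strictly decreasing in n, so the supremum is attained at n = 1: d_1 = 16/(1 + 4) = 16/5. Hence ||D|| = 16/5.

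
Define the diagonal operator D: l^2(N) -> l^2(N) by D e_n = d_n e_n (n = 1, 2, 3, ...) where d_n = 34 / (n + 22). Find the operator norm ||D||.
||D|| = 34/23 (attained at n = 1)

For D diagonal, ||D|| = sup_n |d_n| = sup_n 34/(n + 22). This is positive and strictly decreasing in n, so the supremum is attained at n = 1: d_1 = 34/(1 + 22) = 34/23. Hence ||D|| = 34/23.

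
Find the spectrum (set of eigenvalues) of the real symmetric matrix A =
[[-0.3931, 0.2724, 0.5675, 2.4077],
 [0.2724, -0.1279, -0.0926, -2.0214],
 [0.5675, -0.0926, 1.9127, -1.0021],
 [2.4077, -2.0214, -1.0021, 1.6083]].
sigma(A) ≈ {-3, 0, 2, 4}

A is real symmetric, so its spectrum consists of real eigenvalues. Expanding the characteristic polynomial of the displayed matrix gives
  det(λ I - A) = p(λ) = λ^4 + (-3)λ^3 + (-10)λ^2 + (24)λ + (-0.0012).
Solving p(λ) = 0 yields eigenvalues ≈ -3, 0, 2, 4. (A is shown rounded to 4 decimals, so these recover the underlying integer eigenvalues to within that precision.)
Verification: the trace of A = 3 equals the sum of eigenvalues 3, and det(A) ≈ -0.0012 matches the eigenvalue product 0.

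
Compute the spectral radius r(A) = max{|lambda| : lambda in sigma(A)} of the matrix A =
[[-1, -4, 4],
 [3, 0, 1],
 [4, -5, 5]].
r(A) = (1 + sqrt(29))/2 ≈ 3.1926

The eigenvalues of A are the roots of its characteristic polynomial. With M = A (coefficients from the trace, the sum of principal 2x2 minors, and det A):
  p(λ) = det(λ I - M) = λ^3 - 4λ^2 - 4λ + 21.
By the rational root theorem any rational root is an integer divisor of 21. Testing λ = 3: p(3) = 27 - 36 - 12 + 21 = 0, so λ = 3 is a root. Dividing out (λ - 3) leaves p(λ) = (λ - 3)(λ^2 - λ - 7). For λ^2 - λ - 7 the discriminant is 29. It is nonnegative but not a perfect square, so the roots are real and irrational: λ = (1 ± sqrt(29))/2 ≈ 3.1926, -2.1926.
Thus the eigenvalues (to 4 decimals) are 3.1926 (modulus 3.1926); -2.1926 (modulus 2.1926); 3 (modulus 3). The spectral radius is the largest modulus: r(A) = (1 + sqrt(29))/2 ≈ 3.1926. (Cross-check: r(A) ≤ ||A||_2 ≈ 9.5825; equality holds whenever A is normal, though it can also hold for some non-normal A.)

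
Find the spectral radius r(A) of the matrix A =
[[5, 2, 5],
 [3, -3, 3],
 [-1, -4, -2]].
r(A) ≈ 3.6984

The eigenvalues of A are the roots of its characteristic polynomial. With M = A (coefficients from the trace, the sum of principal 2x2 minors, and det A):
  p(λ) = det(λ I - M) = λ^3 - 8λ - 21.
No integer candidate from the rational root theorem (±divisors of 21) is a root, so the roots are irrational. The cubic discriminant is Δ = -9859 < 0, so there is one real root and a complex-conjugate pair. p(3) = -18 and p(4) = 11 have opposite signs, so a root lies in (3, 4); Newton's method refines it to λ ≈ 3.6984. Dividing out (λ - (3.6984)) leaves approximately λ^2 + 3.6984λ + 5.6781. For λ^2 + 3.6984λ + 5.6781 the discriminant is -9.0344. It is negative, so the remaining roots are the complex-conjugate pair λ ≈ -1.8492 ± 1.5029i. Their product equals the constant term, so |λ|^2 ≈ 5.6781 and |λ| ≈ 2.3829.
Thus the eigenvalues (to 4 decimals) are 3.6984 (modulus 3.6984); -1.8492 ± 1.5029i (modulus 2.3829). The spectral radius is the largest modulus: r(A) ≈ 3.6984. (Cross-check: r(A) ≤ ||A||_2 ≈ 8.6432; equality holds whenever A is normal, though it can also hold for some non-normal A.)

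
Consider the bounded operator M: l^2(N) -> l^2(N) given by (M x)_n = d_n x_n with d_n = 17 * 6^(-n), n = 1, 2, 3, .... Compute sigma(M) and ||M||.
sigma(M) = {17 * 6^(-n) : n ≥ 1} ∪ {0}; ||M|| = 17/6

A bounded diagonal operator on l^2 with diagonal entries d_n has spectrum equal to the closure of {d_n : n ≥ 1}: every d_n is an eigenvalue (with eigenvector e_n), so {d_n} ⊂ sigma(M); the spectrum is closed, so its closure is too; and for lambda not in the closure, (M - lambda I) has bounded inverse (the diagonal entries 1/(d_n - lambda) are bounded). For our sequence d_n = 17 * 6^(-n), n = 1, 2, 3, ...:
  - {d_n} = {17 * 6^(-n) : n ≥ 1}; the only limit point is 0
  - closure = {17 * 6^(-n) : n ≥ 1} ∪ {0}
For the norm: a diagonal operator has ||M|| = sup_n |d_n|. Here d_n = 17 * 6^(-n) is positive and decreasing, so sup_n |d_n| = d_1 = 17/6. So ||M|| = 17/6.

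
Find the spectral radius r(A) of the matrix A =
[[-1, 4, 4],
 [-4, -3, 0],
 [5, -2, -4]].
r(A) ≈ 4.6374

The eigenvalues of A are the roots of its characteristic polynomial. With M = A (coefficients from the trace, the sum of principal 2x2 minors, and det A):
  p(λ) = det(λ I - M) = λ^3 + 8λ^2 + 15λ - 16.
No integer candidate from the rational root theorem (±divisors of 16) is a root, so the roots are irrational. The cubic discriminant is Δ = -7804 < 0, so there is one real root and a complex-conjugate pair. p(0) = -16 and p(1) = 8 have opposite signs, so a root lies in (0, 1); Newton's method refines it to λ ≈ 0.744. Dividing out (λ - (0.744)) leaves approximately λ^2 + 8.744λ + 21.5055. For λ^2 + 8.744λ + 21.5055 the discriminant is -9.5645. It is negative, so the remaining roots are the complex-conjugate pair λ ≈ -4.372 ± 1.5463i. Their product equals the constant term, so |λ|^2 ≈ 21.5055 and |λ| ≈ 4.6374.
Thus the eigenvalues (to 4 decimals) are 0.744 (modulus 0.744); -4.372 ± 1.5463i (modulus 4.6374). The spectral radius is the largest modulus: r(A) ≈ 4.6374. (Cross-check: r(A) ≤ ||A||_2 ≈ 8.3332; equality holds whenever A is normal, though it can also hold for some non-normal A.)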